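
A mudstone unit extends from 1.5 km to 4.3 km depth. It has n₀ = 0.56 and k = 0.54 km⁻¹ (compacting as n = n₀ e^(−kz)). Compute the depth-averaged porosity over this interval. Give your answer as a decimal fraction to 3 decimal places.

⟨n⟩ = (1/(z₂−z₁)) ∫ n₀ e^(−kz) dz = n₀·(e^(−k·z₁) − e^(−k·z₂)) / (k·(z₂−z₁))
e^(−0.54×1.5) = 0.4449; e^(−0.54×4.3) = 0.0981
⟨n⟩ = 0.56 × (0.4449 − 0.0981) / (0.54 × 2.8) = 0.56 × 0.2294 = 0.1284

0.128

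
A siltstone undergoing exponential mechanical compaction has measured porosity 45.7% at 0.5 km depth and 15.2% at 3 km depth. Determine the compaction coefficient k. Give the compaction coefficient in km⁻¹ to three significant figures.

0.440 km⁻¹

Athy: φ(Z) = φ₀ e^(−kZ) ⇒ φ₁/φ₂ = e^{k(Z₂−Z₁)} ⇒ k = ln(φ₁/φ₂)/(Z₂−Z₁)
k = ln(0.457/0.152) / (3 − 0.5) = ln(3.007) / 2.5 = 1.1008 / 2.5 = 0.4403 km⁻¹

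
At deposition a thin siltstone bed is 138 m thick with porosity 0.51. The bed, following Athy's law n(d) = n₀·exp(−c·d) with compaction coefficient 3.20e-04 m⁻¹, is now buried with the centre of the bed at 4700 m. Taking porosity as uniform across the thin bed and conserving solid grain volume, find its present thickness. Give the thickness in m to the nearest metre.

Working in km (1 km = 1000 m; c in km⁻¹ = c in m⁻¹ × 1000):
Porosity at 4.7 km: n = 0.51·exp(−0.32×4.7) = 0.1133
Solid-volume conservation: h(1−n) = h₀(1−n₀) ⇒ h = h₀·(1−n₀)/(1−n)
h = 0.138 × (1 − 0.51)/(1 − 0.1133) = 0.138 × 0.5526 = 0.0763 km

76 m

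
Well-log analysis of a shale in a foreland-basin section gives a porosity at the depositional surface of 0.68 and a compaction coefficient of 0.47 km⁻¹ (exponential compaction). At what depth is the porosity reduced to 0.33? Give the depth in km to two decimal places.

1.54 km

Invert Athy's law: d = ln(φ₀/φ) / k
d = ln(0.68/0.33) / 0.47 = ln(2.061) / 0.47 = 0.7230 / 0.47 = 1.538 km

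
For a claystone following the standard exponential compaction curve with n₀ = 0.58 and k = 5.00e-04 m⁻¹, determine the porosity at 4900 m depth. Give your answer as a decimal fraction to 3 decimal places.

Working in km (1 km = 1000 m; k in km⁻¹ = k in m⁻¹ × 1000):
n = n₀·exp(−k·Z) = 0.58 × exp(−0.5 × 4.9) = 0.58 × exp(−2.45)
  = 0.58 × 0.0863 = 0.0501

0.050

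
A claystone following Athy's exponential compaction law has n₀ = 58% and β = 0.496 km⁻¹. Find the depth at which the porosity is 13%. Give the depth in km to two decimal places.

Invert Athy's law: z = ln(n₀/n) / β
z = ln(0.58/0.13) / 0.496 = ln(4.462) / 0.496 = 1.4955 / 0.496 = 3.015 km

3.02 km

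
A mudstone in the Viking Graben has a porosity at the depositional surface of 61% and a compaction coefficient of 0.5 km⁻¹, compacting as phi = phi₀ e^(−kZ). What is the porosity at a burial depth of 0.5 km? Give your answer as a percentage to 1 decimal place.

phi = phi₀·exp(−k·Z) = 0.61 × exp(−0.5 × 0.5) = 0.61 × exp(−0.25)
  = 0.61 × 0.7788 = 0.4751

47.5%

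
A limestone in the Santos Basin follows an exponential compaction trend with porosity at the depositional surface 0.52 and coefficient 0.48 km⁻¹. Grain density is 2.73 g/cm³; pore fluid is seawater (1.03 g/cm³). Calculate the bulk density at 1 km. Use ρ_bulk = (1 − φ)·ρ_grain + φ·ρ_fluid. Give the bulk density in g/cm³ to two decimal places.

2.18 g/cm³

Porosity at depth: φ = 0.52·exp(−0.48×1) = 0.52×0.6188 = 0.3218
Bulk density: ρ_b = (1−φ)ρ_g + φ·ρ_f = 0.6782×2.73 + 0.3218×1.03
       = 1.852 + 0.331 = 2.183 g/cm³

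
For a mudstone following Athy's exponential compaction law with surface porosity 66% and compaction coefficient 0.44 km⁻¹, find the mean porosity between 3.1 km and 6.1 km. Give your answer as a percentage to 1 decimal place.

9.4%

⟨phi⟩ = (1/(z₂−z₁)) ∫ phi₀ e^(−kz) dz = phi₀·(e^(−k·z₁) − e^(−k·z₂)) / (k·(z₂−z₁))
e^(−0.44×3.1) = 0.2556; e^(−0.44×6.1) = 0.0683
⟨phi⟩ = 0.66 × (0.2556 − 0.0683) / (0.44 × 3) = 0.66 × 0.1419 = 0.0937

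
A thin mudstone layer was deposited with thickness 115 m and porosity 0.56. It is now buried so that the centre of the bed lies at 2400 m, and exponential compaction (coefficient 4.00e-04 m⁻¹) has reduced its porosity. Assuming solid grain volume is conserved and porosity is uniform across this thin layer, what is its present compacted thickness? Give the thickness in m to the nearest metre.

Working in km (1 km = 1000 m; β in km⁻¹ = β in m⁻¹ × 1000):
Porosity at 2.4 km: n = 0.56·exp(−0.4×2.4) = 0.2144
Solid-volume conservation: h(1−n) = h₀(1−n₀) ⇒ h = h₀·(1−n₀)/(1−n)
h = 0.115 × (1 − 0.56)/(1 − 0.2144) = 0.115 × 0.5601 = 0.0644 km

64 m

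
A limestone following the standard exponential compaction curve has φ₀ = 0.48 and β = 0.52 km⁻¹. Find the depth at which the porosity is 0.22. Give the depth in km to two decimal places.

1.50 km

Invert Athy's law: z = ln(φ₀/φ) / β
z = ln(0.48/0.22) / 0.52 = ln(2.182) / 0.52 = 0.7802 / 0.52 = 1.500 km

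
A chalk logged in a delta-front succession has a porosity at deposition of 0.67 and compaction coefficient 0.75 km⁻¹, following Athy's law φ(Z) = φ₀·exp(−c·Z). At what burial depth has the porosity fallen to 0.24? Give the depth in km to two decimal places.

Invert Athy's law: Z = ln(φ₀/φ) / c
Z = ln(0.67/0.24) / 0.75 = ln(2.792) / 0.75 = 1.0266 / 0.75 = 1.369 km

1.37 km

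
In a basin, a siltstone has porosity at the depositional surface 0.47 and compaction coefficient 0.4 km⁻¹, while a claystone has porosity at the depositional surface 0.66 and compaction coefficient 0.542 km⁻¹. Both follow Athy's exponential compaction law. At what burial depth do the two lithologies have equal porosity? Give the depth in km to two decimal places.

Set n₀ₐ e^(−cₐz) = n₀ᵦ e^(−cᵦz) ⇒ ln(n₀ₐ/n₀ᵦ) = (cₐ − cᵦ)·z
z = ln(0.47/0.66) / (0.4 − 0.542) = -0.3395 / -0.142 = 2.391 km

2.39 km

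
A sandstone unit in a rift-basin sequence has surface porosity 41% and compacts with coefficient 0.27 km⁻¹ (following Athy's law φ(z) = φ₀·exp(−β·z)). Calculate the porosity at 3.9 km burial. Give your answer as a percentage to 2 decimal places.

14.30%

φ = φ₀·exp(−β·z) = 0.41 × exp(−0.27 × 3.9) = 0.41 × exp(−1.053)
  = 0.41 × 0.3489 = 0.1430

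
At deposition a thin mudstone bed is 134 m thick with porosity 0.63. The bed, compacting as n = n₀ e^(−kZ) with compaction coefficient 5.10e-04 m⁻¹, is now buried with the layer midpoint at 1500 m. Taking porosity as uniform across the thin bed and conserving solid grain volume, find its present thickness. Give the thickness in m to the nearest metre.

Working in km (1 km = 1000 m; k in km⁻¹ = k in m⁻¹ × 1000):
Porosity at 1.5 km: n = 0.63·exp(−0.51×1.5) = 0.2932
Solid-volume conservation: h(1−n) = h₀(1−n₀) ⇒ h = h₀·(1−n₀)/(1−n)
h = 0.134 × (1 − 0.63)/(1 − 0.2932) = 0.134 × 0.5235 = 0.0701 km

70 m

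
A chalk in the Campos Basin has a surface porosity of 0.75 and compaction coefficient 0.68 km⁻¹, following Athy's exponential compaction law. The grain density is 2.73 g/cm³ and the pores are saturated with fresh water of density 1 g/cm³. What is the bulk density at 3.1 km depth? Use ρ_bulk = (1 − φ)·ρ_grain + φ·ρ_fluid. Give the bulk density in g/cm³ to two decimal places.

Porosity at depth: φ = 0.75·exp(−0.68×3.1) = 0.75×0.1215 = 0.0911
Bulk density: ρ_b = (1−φ)ρ_g + φ·ρ_f = 0.9089×2.73 + 0.0911×1
       = 2.481 + 0.091 = 2.572 g/cm³

2.57 g/cm³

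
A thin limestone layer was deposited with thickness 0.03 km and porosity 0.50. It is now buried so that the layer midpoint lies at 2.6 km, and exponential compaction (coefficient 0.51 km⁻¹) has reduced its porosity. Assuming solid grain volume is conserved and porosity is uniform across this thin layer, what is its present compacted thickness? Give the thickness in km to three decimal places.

0.017 km

Porosity at 2.6 km: n = 0.5·exp(−0.51×2.6) = 0.1328
Solid-volume conservation: h(1−n) = h₀(1−n₀) ⇒ h = h₀·(1−n₀)/(1−n)
h = 0.03 × (1 − 0.5)/(1 − 0.1328) = 0.03 × 0.5765 = 0.0173 km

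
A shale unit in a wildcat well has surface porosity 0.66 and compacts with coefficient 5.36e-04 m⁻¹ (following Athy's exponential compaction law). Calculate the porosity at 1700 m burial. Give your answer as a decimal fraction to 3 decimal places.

0.265

Working in km (1 km = 1000 m; k in km⁻¹ = k in m⁻¹ × 1000):
φ = φ₀·exp(−k·Z) = 0.66 × exp(−0.536 × 1.7) = 0.66 × exp(−0.9112)
  = 0.66 × 0.4020 = 0.2653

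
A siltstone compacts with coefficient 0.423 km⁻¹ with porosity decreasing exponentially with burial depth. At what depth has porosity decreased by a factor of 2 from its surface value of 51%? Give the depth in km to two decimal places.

1.64 km

φ/φ₀ = 1/2 ⇒ exp(−c·z) = 1/2 ⇒ z = ln(2) / c
z = 0.6931 / 0.423 = 1.639 km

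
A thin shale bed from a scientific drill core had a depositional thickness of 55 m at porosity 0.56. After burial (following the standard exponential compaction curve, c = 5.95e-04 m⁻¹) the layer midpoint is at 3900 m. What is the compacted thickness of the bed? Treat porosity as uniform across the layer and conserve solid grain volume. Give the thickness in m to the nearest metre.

26 m

Working in km (1 km = 1000 m; c in km⁻¹ = c in m⁻¹ × 1000):
Porosity at 3.9 km: φ = 0.56·exp(−0.595×3.9) = 0.0550
Solid-volume conservation: h(1−φ) = h₀(1−φ₀) ⇒ h = h₀·(1−φ₀)/(1−φ)
h = 0.055 × (1 − 0.56)/(1 − 0.0550) = 0.055 × 0.4656 = 0.0256 km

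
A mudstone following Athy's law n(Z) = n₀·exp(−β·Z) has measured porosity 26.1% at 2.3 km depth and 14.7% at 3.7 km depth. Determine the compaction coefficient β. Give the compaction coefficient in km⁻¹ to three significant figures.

0.410 km⁻¹

Athy: n(Z) = n₀ e^(−βZ) ⇒ n₁/n₂ = e^{β(Z₂−Z₁)} ⇒ β = ln(n₁/n₂)/(Z₂−Z₁)
β = ln(0.261/0.147) / (3.7 − 2.3) = ln(1.776) / 1.4 = 0.5741 / 1.4 = 0.4101 km⁻¹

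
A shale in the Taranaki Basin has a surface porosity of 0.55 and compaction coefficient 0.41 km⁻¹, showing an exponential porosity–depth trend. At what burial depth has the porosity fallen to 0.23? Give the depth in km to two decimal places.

Invert Athy's law: z = ln(phi₀/phi) / β
z = ln(0.55/0.23) / 0.41 = ln(2.391) / 0.41 = 0.8718 / 0.41 = 2.126 km

2.13 km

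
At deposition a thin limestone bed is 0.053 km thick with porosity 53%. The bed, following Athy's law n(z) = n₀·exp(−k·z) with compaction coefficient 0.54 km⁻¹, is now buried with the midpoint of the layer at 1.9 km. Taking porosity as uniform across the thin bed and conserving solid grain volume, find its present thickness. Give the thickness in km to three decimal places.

Porosity at 1.9 km: n = 0.53·exp(−0.54×1.9) = 0.1900
Solid-volume conservation: h(1−n) = h₀(1−n₀) ⇒ h = h₀·(1−n₀)/(1−n)
h = 0.053 × (1 − 0.53)/(1 − 0.1900) = 0.053 × 0.5802 = 0.0308 km

0.031 km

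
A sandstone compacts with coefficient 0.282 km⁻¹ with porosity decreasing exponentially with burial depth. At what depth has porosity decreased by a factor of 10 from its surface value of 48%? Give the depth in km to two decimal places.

8.17 km

phi/phi₀ = 1/10 ⇒ exp(−c·d) = 1/10 ⇒ d = ln(10) / c
d = 2.3026 / 0.282 = 8.165 km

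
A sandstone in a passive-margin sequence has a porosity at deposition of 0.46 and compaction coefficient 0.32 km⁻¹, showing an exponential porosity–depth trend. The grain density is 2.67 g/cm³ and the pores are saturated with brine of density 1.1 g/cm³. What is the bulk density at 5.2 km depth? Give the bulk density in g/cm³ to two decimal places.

2.53 g/cm³

Porosity at depth: phi = 0.46·exp(−0.32×5.2) = 0.46×0.1894 = 0.0871
Bulk density: ρ_b = (1−phi)ρ_g + phi·ρ_f = 0.9129×2.67 + 0.0871×1.1
       = 2.437 + 0.096 = 2.533 g/cm³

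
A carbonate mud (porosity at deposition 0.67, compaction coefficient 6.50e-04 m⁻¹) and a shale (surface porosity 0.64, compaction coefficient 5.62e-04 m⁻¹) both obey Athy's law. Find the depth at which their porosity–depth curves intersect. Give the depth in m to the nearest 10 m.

Working in km (1 km = 1000 m; β in km⁻¹ = β in m⁻¹ × 1000):
Set phi₀ₐ e^(−βₐz) = phi₀ᵦ e^(−βᵦz) ⇒ ln(phi₀ₐ/phi₀ᵦ) = (βₐ − βᵦ)·z
z = ln(0.67/0.64) / (0.65 − 0.562) = 0.0458 / 0.088 = 0.521 km

520 m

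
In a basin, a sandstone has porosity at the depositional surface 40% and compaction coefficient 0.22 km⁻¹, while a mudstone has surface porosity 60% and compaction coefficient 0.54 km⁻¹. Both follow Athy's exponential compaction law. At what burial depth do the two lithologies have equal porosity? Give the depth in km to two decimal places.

Set φ₀ₐ e^(−cₐd) = φ₀ᵦ e^(−cᵦd) ⇒ ln(φ₀ₐ/φ₀ᵦ) = (cₐ − cᵦ)·d
d = ln(0.4/0.6) / (0.22 − 0.54) = -0.4055 / -0.32 = 1.267 km

1.27 km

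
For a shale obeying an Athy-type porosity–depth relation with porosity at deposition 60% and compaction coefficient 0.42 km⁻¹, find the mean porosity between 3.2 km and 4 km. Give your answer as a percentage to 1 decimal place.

13.3%

⟨n⟩ = (1/(d₂−d₁)) ∫ n₀ e^(−kd) dd = n₀·(e^(−k·d₁) − e^(−k·d₂)) / (k·(d₂−d₁))
e^(−0.42×3.2) = 0.2608; e^(−0.42×4) = 0.1864
⟨n⟩ = 0.6 × (0.2608 − 0.1864) / (0.42 × 0.8) = 0.6 × 0.2215 = 0.1329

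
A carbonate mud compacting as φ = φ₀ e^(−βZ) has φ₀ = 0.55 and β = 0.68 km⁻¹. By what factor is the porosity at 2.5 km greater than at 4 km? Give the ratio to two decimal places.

2.77

φ(Z₁)/φ(Z₂) = e^(−β·Z₁)/e^(−β·Z₂) = e^{β(Z₂−Z₁)}
= exp(0.68 × 1.5) = exp(1.02) = 2.7732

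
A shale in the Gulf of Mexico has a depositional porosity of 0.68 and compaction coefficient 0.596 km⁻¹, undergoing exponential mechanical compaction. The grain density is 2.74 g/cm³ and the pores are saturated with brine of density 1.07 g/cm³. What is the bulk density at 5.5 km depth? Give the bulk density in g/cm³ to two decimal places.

Porosity at depth: phi = 0.68·exp(−0.596×5.5) = 0.68×0.0377 = 0.0256
Bulk density: ρ_b = (1−phi)ρ_g + phi·ρ_f = 0.9744×2.74 + 0.0256×1.07
       = 2.670 + 0.027 = 2.697 g/cm³

2.70 g/cm³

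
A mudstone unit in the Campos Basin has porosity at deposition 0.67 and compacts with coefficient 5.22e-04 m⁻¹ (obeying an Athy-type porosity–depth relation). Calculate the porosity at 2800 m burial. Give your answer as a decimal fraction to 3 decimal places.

Working in km (1 km = 1000 m; k in km⁻¹ = k in m⁻¹ × 1000):
n = n₀·exp(−k·z) = 0.67 × exp(−0.522 × 2.8) = 0.67 × exp(−1.462)
  = 0.67 × 0.2319 = 0.1553

0.155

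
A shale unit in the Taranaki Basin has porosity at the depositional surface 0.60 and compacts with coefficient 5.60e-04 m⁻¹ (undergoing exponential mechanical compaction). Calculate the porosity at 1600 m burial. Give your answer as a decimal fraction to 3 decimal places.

0.245

Working in km (1 km = 1000 m; k in km⁻¹ = k in m⁻¹ × 1000):
φ = φ₀·exp(−k·d) = 0.6 × exp(−0.56 × 1.6) = 0.6 × exp(−0.896)
  = 0.6 × 0.4082 = 0.2449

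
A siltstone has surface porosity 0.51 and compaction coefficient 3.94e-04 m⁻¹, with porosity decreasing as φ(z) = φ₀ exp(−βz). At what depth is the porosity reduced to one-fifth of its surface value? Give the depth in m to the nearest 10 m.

4080 m

Working in km (1 km = 1000 m; β in km⁻¹ = β in m⁻¹ × 1000):
φ/φ₀ = 1/5 ⇒ exp(−β·z) = 1/5 ⇒ z = ln(5) / β
z = 1.6094 / 0.394 = 4.085 km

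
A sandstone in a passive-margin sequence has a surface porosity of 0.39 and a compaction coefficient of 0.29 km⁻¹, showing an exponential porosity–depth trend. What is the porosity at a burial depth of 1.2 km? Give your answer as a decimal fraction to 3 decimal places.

0.275

phi = phi₀·exp(−k·d) = 0.39 × exp(−0.29 × 1.2) = 0.39 × exp(−0.348)
  = 0.39 × 0.7061 = 0.2754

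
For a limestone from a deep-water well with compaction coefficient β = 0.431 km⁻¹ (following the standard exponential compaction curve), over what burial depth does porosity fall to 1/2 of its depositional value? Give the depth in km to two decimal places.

1.61 km

φ/φ₀ = 1/2 ⇒ exp(−β·Z) = 1/2 ⇒ Z = ln(2) / β
Z = 0.6931 / 0.431 = 1.608 km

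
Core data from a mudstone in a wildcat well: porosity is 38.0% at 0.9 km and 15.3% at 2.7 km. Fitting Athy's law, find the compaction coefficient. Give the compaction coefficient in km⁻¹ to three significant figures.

Athy: n(z) = n₀ e^(−kz) ⇒ n₁/n₂ = e^{k(z₂−z₁)} ⇒ k = ln(n₁/n₂)/(z₂−z₁)
k = ln(0.38/0.153) / (2.7 − 0.9) = ln(2.484) / 1.8 = 0.9097 / 1.8 = 0.5054 km⁻¹

0.505 km⁻¹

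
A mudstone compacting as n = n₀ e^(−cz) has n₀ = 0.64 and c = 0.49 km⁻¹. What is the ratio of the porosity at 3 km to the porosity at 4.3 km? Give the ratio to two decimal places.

1.89

n(z₁)/n(z₂) = e^(−c·z₁)/e^(−c·z₂) = e^{c(z₂−z₁)}
= exp(0.49 × 1.3) = exp(0.637) = 1.8908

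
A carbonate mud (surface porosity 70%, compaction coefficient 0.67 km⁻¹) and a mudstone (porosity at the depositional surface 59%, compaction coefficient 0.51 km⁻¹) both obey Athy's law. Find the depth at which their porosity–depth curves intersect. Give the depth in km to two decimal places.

1.07 km

Set φ₀ₐ e^(−βₐz) = φ₀ᵦ e^(−βᵦz) ⇒ ln(φ₀ₐ/φ₀ᵦ) = (βₐ − βᵦ)·z
z = ln(0.7/0.59) / (0.67 − 0.51) = 0.1710 / 0.16 = 1.068 km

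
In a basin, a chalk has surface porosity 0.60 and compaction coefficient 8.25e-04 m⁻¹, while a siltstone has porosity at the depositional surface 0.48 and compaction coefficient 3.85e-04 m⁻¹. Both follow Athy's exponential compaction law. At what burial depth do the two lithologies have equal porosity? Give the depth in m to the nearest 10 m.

Working in km (1 km = 1000 m; k in km⁻¹ = k in m⁻¹ × 1000):
Set phi₀ₐ e^(−kₐz) = phi₀ᵦ e^(−kᵦz) ⇒ ln(phi₀ₐ/phi₀ᵦ) = (kₐ − kᵦ)·z
z = ln(0.6/0.48) / (0.825 − 0.385) = 0.2231 / 0.44 = 0.507 km

510 m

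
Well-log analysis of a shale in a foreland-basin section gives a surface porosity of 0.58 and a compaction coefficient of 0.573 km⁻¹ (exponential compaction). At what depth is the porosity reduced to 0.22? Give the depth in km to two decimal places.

1.69 km

Invert Athy's law: Z = ln(phi₀/phi) / β
Z = ln(0.58/0.22) / 0.573 = ln(2.636) / 0.573 = 0.9694 / 0.573 = 1.692 km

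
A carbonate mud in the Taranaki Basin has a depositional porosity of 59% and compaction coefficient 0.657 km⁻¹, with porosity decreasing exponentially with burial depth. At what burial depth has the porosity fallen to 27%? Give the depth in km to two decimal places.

Invert Athy's law: Z = ln(phi₀/phi) / β
Z = ln(0.59/0.27) / 0.657 = ln(2.185) / 0.657 = 0.7817 / 0.657 = 1.190 km

1.19 km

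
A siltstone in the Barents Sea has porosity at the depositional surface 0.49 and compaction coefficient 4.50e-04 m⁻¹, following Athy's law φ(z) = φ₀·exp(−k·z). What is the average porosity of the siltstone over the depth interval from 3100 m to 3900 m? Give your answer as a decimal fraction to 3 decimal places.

0.102

Working in km (1 km = 1000 m; k in km⁻¹ = k in m⁻¹ × 1000):
⟨φ⟩ = (1/(z₂−z₁)) ∫ φ₀ e^(−kz) dz = φ₀·(e^(−k·z₁) − e^(−k·z₂)) / (k·(z₂−z₁))
e^(−0.45×3.1) = 0.2478; e^(−0.45×3.9) = 0.1729
⟨φ⟩ = 0.49 × (0.2478 − 0.1729) / (0.45 × 0.8) = 0.49 × 0.2081 = 0.1020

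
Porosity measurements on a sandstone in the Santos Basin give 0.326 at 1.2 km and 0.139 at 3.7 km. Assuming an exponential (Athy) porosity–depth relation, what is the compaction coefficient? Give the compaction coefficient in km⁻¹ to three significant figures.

Athy: n(d) = n₀ e^(−cd) ⇒ n₁/n₂ = e^{c(d₂−d₁)} ⇒ c = ln(n₁/n₂)/(d₂−d₁)
c = ln(0.326/0.139) / (3.7 − 1.2) = ln(2.345) / 2.5 = 0.8524 / 2.5 = 0.341 km⁻¹

0.341 km⁻¹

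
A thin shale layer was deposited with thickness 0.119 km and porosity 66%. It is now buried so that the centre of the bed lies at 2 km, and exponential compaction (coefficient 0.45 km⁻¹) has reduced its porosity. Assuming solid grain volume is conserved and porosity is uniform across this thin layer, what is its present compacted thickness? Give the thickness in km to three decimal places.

0.055 km

Porosity at 2 km: φ = 0.66·exp(−0.45×2) = 0.2683
Solid-volume conservation: h(1−φ) = h₀(1−φ₀) ⇒ h = h₀·(1−φ₀)/(1−φ)
h = 0.119 × (1 − 0.66)/(1 − 0.2683) = 0.119 × 0.4647 = 0.0553 km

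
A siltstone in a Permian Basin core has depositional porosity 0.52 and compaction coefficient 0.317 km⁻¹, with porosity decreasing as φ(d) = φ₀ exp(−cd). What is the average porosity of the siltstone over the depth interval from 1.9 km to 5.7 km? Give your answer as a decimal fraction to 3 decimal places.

0.166

⟨φ⟩ = (1/(d₂−d₁)) ∫ φ₀ e^(−cd) dd = φ₀·(e^(−c·d₁) − e^(−c·d₂)) / (c·(d₂−d₁))
e^(−0.317×1.9) = 0.5476; e^(−0.317×5.7) = 0.1642
⟨φ⟩ = 0.52 × (0.5476 − 0.1642) / (0.317 × 3.8) = 0.52 × 0.3183 = 0.1655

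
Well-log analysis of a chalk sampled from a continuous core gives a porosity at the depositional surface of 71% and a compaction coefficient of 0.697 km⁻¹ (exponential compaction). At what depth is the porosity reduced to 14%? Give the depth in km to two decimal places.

2.33 km

Invert Athy's law: Z = ln(n₀/n) / β
Z = ln(0.71/0.14) / 0.697 = ln(5.071) / 0.697 = 1.6236 / 0.697 = 2.329 km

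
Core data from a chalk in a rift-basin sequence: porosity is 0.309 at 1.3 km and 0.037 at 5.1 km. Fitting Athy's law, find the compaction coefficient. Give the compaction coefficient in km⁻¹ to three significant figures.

Athy: φ(d) = φ₀ e^(−kd) ⇒ φ₁/φ₂ = e^{k(d₂−d₁)} ⇒ k = ln(φ₁/φ₂)/(d₂−d₁)
k = ln(0.309/0.037) / (5.1 − 1.3) = ln(8.351) / 3.8 = 2.1224 / 3.8 = 0.5585 km⁻¹

0.559 km⁻¹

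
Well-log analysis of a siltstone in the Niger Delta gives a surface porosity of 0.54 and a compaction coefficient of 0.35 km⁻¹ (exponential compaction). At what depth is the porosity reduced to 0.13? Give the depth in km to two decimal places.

Invert Athy's law: z = ln(phi₀/phi) / k
z = ln(0.54/0.13) / 0.35 = ln(4.154) / 0.35 = 1.4240 / 0.35 = 4.069 km

4.07 km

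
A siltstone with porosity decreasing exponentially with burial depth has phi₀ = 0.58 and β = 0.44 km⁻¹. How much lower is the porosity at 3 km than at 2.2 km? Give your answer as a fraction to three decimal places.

phi(2.2) = 0.58·e^(−0.44×2.2) = 0.2203
phi(3) = 0.58·e^(−0.44×3) = 0.1549
Δphi = 0.2203 − 0.1549 = 0.0654

0.065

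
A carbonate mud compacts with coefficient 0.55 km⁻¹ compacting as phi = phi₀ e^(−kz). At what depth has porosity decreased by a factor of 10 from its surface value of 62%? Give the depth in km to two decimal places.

phi/phi₀ = 1/10 ⇒ exp(−k·z) = 1/10 ⇒ z = ln(10) / k
z = 2.3026 / 0.55 = 4.187 km

4.19 km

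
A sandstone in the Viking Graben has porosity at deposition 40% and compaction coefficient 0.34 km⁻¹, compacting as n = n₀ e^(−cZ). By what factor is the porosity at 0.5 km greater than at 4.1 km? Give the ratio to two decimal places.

n(Z₁)/n(Z₂) = e^(−c·Z₁)/e^(−c·Z₂) = e^{c(Z₂−Z₁)}
= exp(0.34 × 3.6) = exp(1.224) = 3.4008

3.40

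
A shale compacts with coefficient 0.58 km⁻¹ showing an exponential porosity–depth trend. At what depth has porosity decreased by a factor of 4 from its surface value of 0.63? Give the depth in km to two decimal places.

2.39 km

φ/φ₀ = 1/4 ⇒ exp(−c·d) = 1/4 ⇒ d = ln(4) / c
d = 1.3863 / 0.58 = 2.390 km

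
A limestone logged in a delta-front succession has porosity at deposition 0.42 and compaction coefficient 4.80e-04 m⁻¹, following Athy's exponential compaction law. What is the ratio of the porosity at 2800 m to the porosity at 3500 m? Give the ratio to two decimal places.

1.40

Working in km (1 km = 1000 m; c in km⁻¹ = c in m⁻¹ × 1000):
phi(z₁)/phi(z₂) = e^(−c·z₁)/e^(−c·z₂) = e^{c(z₂−z₁)}
= exp(0.48 × 0.7) = exp(0.336) = 1.3993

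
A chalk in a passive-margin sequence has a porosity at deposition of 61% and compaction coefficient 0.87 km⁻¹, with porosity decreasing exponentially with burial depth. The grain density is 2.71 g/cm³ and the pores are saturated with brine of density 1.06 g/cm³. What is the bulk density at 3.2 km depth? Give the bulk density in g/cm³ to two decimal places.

2.65 g/cm³

Porosity at depth: phi = 0.61·exp(−0.87×3.2) = 0.61×0.0618 = 0.0377
Bulk density: ρ_b = (1−phi)ρ_g + phi·ρ_f = 0.9623×2.71 + 0.0377×1.06
       = 2.608 + 0.040 = 2.648 g/cm³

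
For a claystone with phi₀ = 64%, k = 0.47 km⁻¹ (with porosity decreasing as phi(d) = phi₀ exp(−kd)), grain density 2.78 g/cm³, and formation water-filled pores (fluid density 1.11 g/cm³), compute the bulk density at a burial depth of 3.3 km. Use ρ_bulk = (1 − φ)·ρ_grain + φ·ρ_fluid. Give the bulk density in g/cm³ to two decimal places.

Porosity at depth: phi = 0.64·exp(−0.47×3.3) = 0.64×0.2120 = 0.1357
Bulk density: ρ_b = (1−phi)ρ_g + phi·ρ_f = 0.8643×2.78 + 0.1357×1.11
       = 2.403 + 0.151 = 2.553 g/cm³

2.55 g/cm³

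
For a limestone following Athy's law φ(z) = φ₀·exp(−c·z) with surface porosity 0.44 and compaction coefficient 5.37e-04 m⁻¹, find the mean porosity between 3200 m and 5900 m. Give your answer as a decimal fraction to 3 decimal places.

Working in km (1 km = 1000 m; c in km⁻¹ = c in m⁻¹ × 1000):
⟨φ⟩ = (1/(z₂−z₁)) ∫ φ₀ e^(−cz) dz = φ₀·(e^(−c·z₁) − e^(−c·z₂)) / (c·(z₂−z₁))
e^(−0.537×3.2) = 0.1794; e^(−0.537×5.9) = 0.0421
⟨φ⟩ = 0.44 × (0.1794 − 0.0421) / (0.537 × 2.7) = 0.44 × 0.0947 = 0.0417

0.042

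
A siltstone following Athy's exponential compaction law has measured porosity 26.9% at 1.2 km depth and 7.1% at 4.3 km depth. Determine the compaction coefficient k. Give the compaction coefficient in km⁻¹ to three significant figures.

0.430 km⁻¹

Athy: φ(z) = φ₀ e^(−kz) ⇒ φ₁/φ₂ = e^{k(z₂−z₁)} ⇒ k = ln(φ₁/φ₂)/(z₂−z₁)
k = ln(0.269/0.071) / (4.3 − 1.2) = ln(3.789) / 3.1 = 1.3320 / 3.1 = 0.4297 km⁻¹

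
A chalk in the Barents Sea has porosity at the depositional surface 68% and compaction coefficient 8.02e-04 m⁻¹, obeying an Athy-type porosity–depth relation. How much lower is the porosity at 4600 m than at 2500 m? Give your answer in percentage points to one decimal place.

7.5 percentage points

Working in km (1 km = 1000 m; k in km⁻¹ = k in m⁻¹ × 1000):
phi(2.5) = 0.68·e^(−0.802×2.5) = 0.0916
phi(4.6) = 0.68·e^(−0.802×4.6) = 0.0170
Δphi = 0.0916 − 0.0170 = 0.0746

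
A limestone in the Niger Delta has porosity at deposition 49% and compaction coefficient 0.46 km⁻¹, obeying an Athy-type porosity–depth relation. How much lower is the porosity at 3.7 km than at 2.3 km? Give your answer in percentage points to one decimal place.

8.1 percentage points

phi(2.3) = 0.49·e^(−0.46×2.3) = 0.1701
phi(3.7) = 0.49·e^(−0.46×3.7) = 0.0893
Δphi = 0.1701 − 0.0893 = 0.0808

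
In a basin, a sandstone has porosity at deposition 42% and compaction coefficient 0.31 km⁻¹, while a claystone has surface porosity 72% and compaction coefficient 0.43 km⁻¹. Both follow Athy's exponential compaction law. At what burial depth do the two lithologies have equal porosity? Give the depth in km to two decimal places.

Set phi₀ₐ e^(−cₐZ) = phi₀ᵦ e^(−cᵦZ) ⇒ ln(phi₀ₐ/phi₀ᵦ) = (cₐ − cᵦ)·Z
Z = ln(0.42/0.72) / (0.31 − 0.43) = -0.5390 / -0.12 = 4.492 km

4.49 km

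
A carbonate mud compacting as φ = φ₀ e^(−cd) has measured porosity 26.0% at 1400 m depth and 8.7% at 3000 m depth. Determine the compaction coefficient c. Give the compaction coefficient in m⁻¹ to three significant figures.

0.000684 m⁻¹

Working in km (1 km = 1000 m; c in km⁻¹ = c in m⁻¹ × 1000):
Athy: φ(d) = φ₀ e^(−cd) ⇒ φ₁/φ₂ = e^{c(d₂−d₁)} ⇒ c = ln(φ₁/φ₂)/(d₂−d₁)
c = ln(0.26/0.087) / (3 − 1.4) = ln(2.989) / 1.6 = 1.0948 / 1.6 = 0.6842 km⁻¹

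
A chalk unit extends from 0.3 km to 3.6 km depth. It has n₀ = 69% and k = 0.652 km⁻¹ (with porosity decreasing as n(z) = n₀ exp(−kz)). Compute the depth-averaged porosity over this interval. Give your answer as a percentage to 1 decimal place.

⟨n⟩ = (1/(z₂−z₁)) ∫ n₀ e^(−kz) dz = n₀·(e^(−k·z₁) − e^(−k·z₂)) / (k·(z₂−z₁))
e^(−0.652×0.3) = 0.8223; e^(−0.652×3.6) = 0.0956
⟨n⟩ = 0.69 × (0.8223 − 0.0956) / (0.652 × 3.3) = 0.69 × 0.3378 = 0.2330

23.3%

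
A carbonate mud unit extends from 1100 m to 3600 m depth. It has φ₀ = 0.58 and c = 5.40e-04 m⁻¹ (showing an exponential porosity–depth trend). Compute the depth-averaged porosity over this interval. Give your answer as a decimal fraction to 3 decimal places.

0.176

Working in km (1 km = 1000 m; c in km⁻¹ = c in m⁻¹ × 1000):
⟨φ⟩ = (1/(z₂−z₁)) ∫ φ₀ e^(−cz) dz = φ₀·(e^(−c·z₁) − e^(−c·z₂)) / (c·(z₂−z₁))
e^(−0.54×1.1) = 0.5521; e^(−0.54×3.6) = 0.1431
⟨φ⟩ = 0.58 × (0.5521 − 0.1431) / (0.54 × 2.5) = 0.58 × 0.3030 = 0.1757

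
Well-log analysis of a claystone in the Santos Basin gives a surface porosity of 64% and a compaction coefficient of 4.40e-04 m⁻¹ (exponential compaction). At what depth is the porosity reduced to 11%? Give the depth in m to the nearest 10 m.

4000 m

Working in km (1 km = 1000 m; k in km⁻¹ = k in m⁻¹ × 1000):
Invert Athy's law: Z = ln(φ₀/φ) / k
Z = ln(0.64/0.11) / 0.44 = ln(5.818) / 0.44 = 1.7610 / 0.44 = 4.002 km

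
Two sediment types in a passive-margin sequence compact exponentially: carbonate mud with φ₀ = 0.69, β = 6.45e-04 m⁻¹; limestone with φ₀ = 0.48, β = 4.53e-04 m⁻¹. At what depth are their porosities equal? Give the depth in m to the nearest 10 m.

1890 m

Working in km (1 km = 1000 m; β in km⁻¹ = β in m⁻¹ × 1000):
Set φ₀ₐ e^(−βₐZ) = φ₀ᵦ e^(−βᵦZ) ⇒ ln(φ₀ₐ/φ₀ᵦ) = (βₐ − βᵦ)·Z
Z = ln(0.69/0.48) / (0.645 − 0.453) = 0.3629 / 0.192 = 1.890 km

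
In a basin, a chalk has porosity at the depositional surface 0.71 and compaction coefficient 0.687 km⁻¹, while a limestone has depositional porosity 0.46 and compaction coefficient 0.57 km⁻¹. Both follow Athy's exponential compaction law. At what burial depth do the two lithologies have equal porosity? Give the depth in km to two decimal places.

3.71 km

Set n₀ₐ e^(−cₐz) = n₀ᵦ e^(−cᵦz) ⇒ ln(n₀ₐ/n₀ᵦ) = (cₐ − cᵦ)·z
z = ln(0.71/0.46) / (0.687 − 0.57) = 0.4340 / 0.117 = 3.710 km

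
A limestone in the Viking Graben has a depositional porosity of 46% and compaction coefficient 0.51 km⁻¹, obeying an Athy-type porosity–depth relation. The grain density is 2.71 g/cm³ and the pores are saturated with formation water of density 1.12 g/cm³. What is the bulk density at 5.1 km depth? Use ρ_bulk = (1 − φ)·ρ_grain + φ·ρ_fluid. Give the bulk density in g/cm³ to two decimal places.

Porosity at depth: phi = 0.46·exp(−0.51×5.1) = 0.46×0.0742 = 0.0341
Bulk density: ρ_b = (1−phi)ρ_g + phi·ρ_f = 0.9659×2.71 + 0.0341×1.12
       = 2.618 + 0.038 = 2.656 g/cm³

2.66 g/cm³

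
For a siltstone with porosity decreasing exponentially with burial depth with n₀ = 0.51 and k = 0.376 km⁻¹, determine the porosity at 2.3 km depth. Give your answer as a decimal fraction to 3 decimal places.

n = n₀·exp(−k·z) = 0.51 × exp(−0.376 × 2.3) = 0.51 × exp(−0.8648)
  = 0.51 × 0.4211 = 0.2148

0.215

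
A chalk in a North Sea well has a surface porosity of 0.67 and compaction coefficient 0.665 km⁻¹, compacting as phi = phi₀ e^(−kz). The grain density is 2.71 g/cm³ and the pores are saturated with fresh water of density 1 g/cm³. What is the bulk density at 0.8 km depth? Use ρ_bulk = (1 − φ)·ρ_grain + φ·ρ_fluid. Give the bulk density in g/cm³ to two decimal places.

Porosity at depth: phi = 0.67·exp(−0.665×0.8) = 0.67×0.5874 = 0.3936
Bulk density: ρ_b = (1−phi)ρ_g + phi·ρ_f = 0.6064×2.71 + 0.3936×1
       = 1.643 + 0.394 = 2.037 g/cm³

2.04 g/cm³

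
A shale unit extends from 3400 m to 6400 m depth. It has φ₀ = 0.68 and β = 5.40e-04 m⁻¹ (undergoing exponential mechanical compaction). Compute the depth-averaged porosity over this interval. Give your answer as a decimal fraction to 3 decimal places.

Working in km (1 km = 1000 m; β in km⁻¹ = β in m⁻¹ × 1000):
⟨φ⟩ = (1/(Z₂−Z₁)) ∫ φ₀ e^(−βZ) dZ = φ₀·(e^(−β·Z₁) − e^(−β·Z₂)) / (β·(Z₂−Z₁))
e^(−0.54×3.4) = 0.1595; e^(−0.54×6.4) = 0.0316
⟨φ⟩ = 0.68 × (0.1595 − 0.0316) / (0.54 × 3) = 0.68 × 0.0789 = 0.0537

0.054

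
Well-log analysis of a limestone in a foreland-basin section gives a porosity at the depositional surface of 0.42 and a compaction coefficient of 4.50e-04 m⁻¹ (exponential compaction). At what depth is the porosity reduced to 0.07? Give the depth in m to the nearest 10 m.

3980 m

Working in km (1 km = 1000 m; k in km⁻¹ = k in m⁻¹ × 1000):
Invert Athy's law: Z = ln(φ₀/φ) / k
Z = ln(0.42/0.07) / 0.45 = ln(6) / 0.45 = 1.7918 / 0.45 = 3.982 km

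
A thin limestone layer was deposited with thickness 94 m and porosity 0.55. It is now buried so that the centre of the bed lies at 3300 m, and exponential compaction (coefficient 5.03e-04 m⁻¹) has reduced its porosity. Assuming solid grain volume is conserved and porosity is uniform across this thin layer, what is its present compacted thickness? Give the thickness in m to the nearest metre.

47 m

Working in km (1 km = 1000 m; c in km⁻¹ = c in m⁻¹ × 1000):
Porosity at 3.3 km: n = 0.55·exp(−0.503×3.3) = 0.1046
Solid-volume conservation: h(1−n) = h₀(1−n₀) ⇒ h = h₀·(1−n₀)/(1−n)
h = 0.094 × (1 − 0.55)/(1 − 0.1046) = 0.094 × 0.5026 = 0.0472 km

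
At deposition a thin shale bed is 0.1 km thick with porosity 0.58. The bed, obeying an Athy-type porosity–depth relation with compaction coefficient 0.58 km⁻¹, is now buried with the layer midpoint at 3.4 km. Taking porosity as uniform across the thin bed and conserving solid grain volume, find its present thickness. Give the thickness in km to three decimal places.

Porosity at 3.4 km: phi = 0.58·exp(−0.58×3.4) = 0.0807
Solid-volume conservation: h(1−phi) = h₀(1−phi₀) ⇒ h = h₀·(1−phi₀)/(1−phi)
h = 0.1 × (1 − 0.58)/(1 − 0.0807) = 0.1 × 0.4569 = 0.0457 km

0.046 km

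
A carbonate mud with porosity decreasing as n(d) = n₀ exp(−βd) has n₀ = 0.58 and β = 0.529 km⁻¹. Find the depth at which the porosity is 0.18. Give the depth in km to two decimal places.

Invert Athy's law: d = ln(n₀/n) / β
d = ln(0.58/0.18) / 0.529 = ln(3.222) / 0.529 = 1.1701 / 0.529 = 2.212 km

2.21 km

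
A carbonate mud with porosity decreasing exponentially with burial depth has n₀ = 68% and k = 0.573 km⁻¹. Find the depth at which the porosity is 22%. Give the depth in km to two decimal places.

Invert Athy's law: z = ln(n₀/n) / k
z = ln(0.68/0.22) / 0.573 = ln(3.091) / 0.573 = 1.1285 / 0.573 = 1.969 km

1.97 km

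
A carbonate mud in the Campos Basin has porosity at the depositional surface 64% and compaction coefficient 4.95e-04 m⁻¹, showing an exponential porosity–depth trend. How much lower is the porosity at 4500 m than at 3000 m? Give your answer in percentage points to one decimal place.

7.6 percentage points

Working in km (1 km = 1000 m; k in km⁻¹ = k in m⁻¹ × 1000):
phi(3) = 0.64·e^(−0.495×3) = 0.1450
phi(4.5) = 0.64·e^(−0.495×4.5) = 0.0690
Δphi = 0.1450 − 0.0690 = 0.0760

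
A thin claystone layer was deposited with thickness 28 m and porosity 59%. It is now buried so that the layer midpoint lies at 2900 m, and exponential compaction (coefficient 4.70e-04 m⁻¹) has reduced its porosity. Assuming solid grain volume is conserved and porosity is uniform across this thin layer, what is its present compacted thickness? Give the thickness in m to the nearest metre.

14 m

Working in km (1 km = 1000 m; k in km⁻¹ = k in m⁻¹ × 1000):
Porosity at 2.9 km: phi = 0.59·exp(−0.47×2.9) = 0.1510
Solid-volume conservation: h(1−phi) = h₀(1−phi₀) ⇒ h = h₀·(1−phi₀)/(1−phi)
h = 0.028 × (1 − 0.59)/(1 − 0.1510) = 0.028 × 0.4829 = 0.0135 km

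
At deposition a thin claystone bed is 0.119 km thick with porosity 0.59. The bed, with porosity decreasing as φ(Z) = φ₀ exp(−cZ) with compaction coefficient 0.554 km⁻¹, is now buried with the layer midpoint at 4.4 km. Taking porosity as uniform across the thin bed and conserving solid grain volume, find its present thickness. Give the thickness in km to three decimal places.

Porosity at 4.4 km: φ = 0.59·exp(−0.554×4.4) = 0.0515
Solid-volume conservation: h(1−φ) = h₀(1−φ₀) ⇒ h = h₀·(1−φ₀)/(1−φ)
h = 0.119 × (1 − 0.59)/(1 − 0.0515) = 0.119 × 0.4323 = 0.0514 km

0.051 km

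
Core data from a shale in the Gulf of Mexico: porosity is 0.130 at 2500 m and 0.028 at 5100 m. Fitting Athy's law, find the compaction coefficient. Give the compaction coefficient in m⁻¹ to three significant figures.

Working in km (1 km = 1000 m; c in km⁻¹ = c in m⁻¹ × 1000):
Athy: phi(z) = phi₀ e^(−cz) ⇒ phi₁/phi₂ = e^{c(z₂−z₁)} ⇒ c = ln(phi₁/phi₂)/(z₂−z₁)
c = ln(0.13/0.028) / (5.1 − 2.5) = ln(4.643) / 2.6 = 1.5353 / 2.6 = 0.5905 km⁻¹

0.000591 m⁻¹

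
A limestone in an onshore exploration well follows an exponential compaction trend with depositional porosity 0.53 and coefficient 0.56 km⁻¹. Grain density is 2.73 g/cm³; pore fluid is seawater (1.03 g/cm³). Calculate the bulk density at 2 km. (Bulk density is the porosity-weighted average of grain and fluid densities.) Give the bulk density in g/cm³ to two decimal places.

Porosity at depth: phi = 0.53·exp(−0.56×2) = 0.53×0.3263 = 0.1729
Bulk density: ρ_b = (1−phi)ρ_g + phi·ρ_f = 0.8271×2.73 + 0.1729×1.03
       = 2.258 + 0.178 = 2.436 g/cm³

2.44 g/cm³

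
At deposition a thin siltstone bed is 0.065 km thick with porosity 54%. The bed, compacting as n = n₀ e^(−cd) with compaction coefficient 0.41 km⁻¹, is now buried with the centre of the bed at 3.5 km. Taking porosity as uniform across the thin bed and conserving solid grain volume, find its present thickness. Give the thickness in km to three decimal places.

0.034 km

Porosity at 3.5 km: n = 0.54·exp(−0.41×3.5) = 0.1286
Solid-volume conservation: h(1−n) = h₀(1−n₀) ⇒ h = h₀·(1−n₀)/(1−n)
h = 0.065 × (1 − 0.54)/(1 − 0.1286) = 0.065 × 0.5279 = 0.0343 km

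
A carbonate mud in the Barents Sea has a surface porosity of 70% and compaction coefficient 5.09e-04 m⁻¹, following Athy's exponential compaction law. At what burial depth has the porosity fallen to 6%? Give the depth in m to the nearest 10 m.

Working in km (1 km = 1000 m; c in km⁻¹ = c in m⁻¹ × 1000):
Invert Athy's law: z = ln(phi₀/phi) / c
z = ln(0.7/0.06) / 0.509 = ln(11.67) / 0.509 = 2.4567 / 0.509 = 4.827 km

4830 m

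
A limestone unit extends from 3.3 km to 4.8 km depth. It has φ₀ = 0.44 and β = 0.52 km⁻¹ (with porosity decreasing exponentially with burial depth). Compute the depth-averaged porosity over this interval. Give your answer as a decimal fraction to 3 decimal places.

0.055

⟨φ⟩ = (1/(Z₂−Z₁)) ∫ φ₀ e^(−βZ) dZ = φ₀·(e^(−β·Z₁) − e^(−β·Z₂)) / (β·(Z₂−Z₁))
e^(−0.52×3.3) = 0.1798; e^(−0.52×4.8) = 0.0824
⟨φ⟩ = 0.44 × (0.1798 − 0.0824) / (0.52 × 1.5) = 0.44 × 0.1248 = 0.0549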